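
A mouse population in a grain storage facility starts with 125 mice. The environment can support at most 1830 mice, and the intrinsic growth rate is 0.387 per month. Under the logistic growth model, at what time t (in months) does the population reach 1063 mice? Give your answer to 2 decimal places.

A = (K − N₀)/N₀ = (1830 − 125)/125 = 13.64.
Solve 1830/(1 + 13.64·e^(−0.387t)) = 1063: 1 + 13.64·e^(−0.387t) = 1.7215, so e^(−0.387t) = 0.052899.
−0.387·t = ln(0.052899) = -2.9394, so t = 2.9394/0.387 = 7.5953.

7.60 months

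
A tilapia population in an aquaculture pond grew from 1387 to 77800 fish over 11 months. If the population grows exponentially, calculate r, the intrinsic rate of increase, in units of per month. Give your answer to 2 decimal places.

From N(t) = N₀·e^(rt): e^(r·11) = 77800/1387 = 56.092.
r·11 = ln(56.092) = 4.027, so r = 4.027/11 = 0.36609.

0.37 per month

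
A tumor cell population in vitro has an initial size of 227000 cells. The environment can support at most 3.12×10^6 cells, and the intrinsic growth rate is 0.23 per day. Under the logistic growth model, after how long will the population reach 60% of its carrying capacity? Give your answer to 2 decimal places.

12.83 days

A = (K − N₀)/N₀ = (3.12×10^6 − 227000)/227000 = 12.744.
Solve 3.12×10^6/(1 + 12.744·e^(−0.23t)) = 1.872×10^6: 1 + 12.744·e^(−0.23t) = 1.6667, so e^(−0.23t) = 0.0523102.
−0.23·t = ln(0.0523102) = -2.9506, so t = 2.9506/0.23 = 12.829.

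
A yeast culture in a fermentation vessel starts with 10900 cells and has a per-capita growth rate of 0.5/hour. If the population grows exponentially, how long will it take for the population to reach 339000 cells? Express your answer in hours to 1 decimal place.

Set N₀·e^(rt) = 339000: e^(0.5·t) = 339000/10900 = 31.101.
0.5·t = ln(31.101) = 3.4372, so t = 3.4372/0.5 = 6.8745.

6.9 hours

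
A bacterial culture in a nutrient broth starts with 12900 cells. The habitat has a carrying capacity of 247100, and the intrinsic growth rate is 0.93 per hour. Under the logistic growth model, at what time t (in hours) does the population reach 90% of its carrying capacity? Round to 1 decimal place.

5.5 hours

A = (K − N₀)/N₀ = (247100 − 12900)/12900 = 18.155.
Solve 247100/(1 + 18.155·e^(−0.93t)) = 222390: 1 + 18.155·e^(−0.93t) = 1.1111, so e^(−0.93t) = 0.00612013.
−0.93·t = ln(0.00612013) = -5.0962, so t = 5.0962/0.93 = 5.4798.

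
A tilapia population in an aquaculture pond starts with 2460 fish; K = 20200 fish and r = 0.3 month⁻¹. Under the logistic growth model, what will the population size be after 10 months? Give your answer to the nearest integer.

14864 fish

A = (K − N₀)/N₀ = (20200 − 2460)/2460 = 7.2114.
N(t) = K/(1 + A·e^(−rt)) = 20200/(1 + 7.2114×e^(−0.3×10)).
e^(−3) = 0.049787; denominator = 1 + 7.2114×0.049787 = 1.359.
N = 20200/1.359 = 14863.5.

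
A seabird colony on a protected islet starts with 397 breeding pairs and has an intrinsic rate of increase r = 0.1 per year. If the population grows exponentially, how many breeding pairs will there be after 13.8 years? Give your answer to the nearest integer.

1578 breeding pairs

N(t) = N₀·e^(rt) = 397 × e^(0.1×13.8) = 397 × e^1.38.
e^1.38 ≈ 3.9749, so N ≈ 397 × 3.9749 = 1578.04.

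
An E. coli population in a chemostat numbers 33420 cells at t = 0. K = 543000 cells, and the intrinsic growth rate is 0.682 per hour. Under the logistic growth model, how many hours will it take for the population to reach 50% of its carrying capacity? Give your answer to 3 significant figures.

3.99 hours

A = (K − N₀)/N₀ = (543000 − 33420)/33420 = 15.248.
Solve 543000/(1 + 15.248·e^(−0.682t)) = 271500: 1 + 15.248·e^(−0.682t) = 2, so e^(−0.682t) = 0.0655834.
−0.682·t = ln(0.0655834) = -2.7244, so t = 2.7244/0.682 = 3.9948.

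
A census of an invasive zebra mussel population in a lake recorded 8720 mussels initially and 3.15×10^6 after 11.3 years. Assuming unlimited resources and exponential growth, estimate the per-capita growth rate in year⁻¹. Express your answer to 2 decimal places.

From N(t) = N₀·e^(rt): e^(r·11.3) = 3.15×10^6/8720 = 361.24.
r·11.3 = ln(361.24) = 5.8895, so r = 5.8895/11.3 = 0.5212.

0.52 per year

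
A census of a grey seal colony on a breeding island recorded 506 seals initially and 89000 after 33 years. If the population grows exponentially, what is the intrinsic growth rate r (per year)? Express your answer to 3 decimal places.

0.157 per year

From N(t) = N₀·e^(rt): e^(r·33) = 89000/506 = 175.89.
r·33 = ln(175.89) = 5.1699, so r = 5.1699/33 = 0.15666.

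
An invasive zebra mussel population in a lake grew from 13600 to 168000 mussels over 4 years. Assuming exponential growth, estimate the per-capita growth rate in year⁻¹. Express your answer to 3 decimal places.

From N(t) = N₀·e^(rt): e^(r·4) = 168000/13600 = 12.353.
r·4 = ln(12.353) = 2.5139, so r = 2.5139/4 = 0.62847.

0.628 per year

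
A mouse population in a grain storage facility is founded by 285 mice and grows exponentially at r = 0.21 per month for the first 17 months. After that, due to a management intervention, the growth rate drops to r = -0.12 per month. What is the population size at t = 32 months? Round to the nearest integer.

1673 mice

Phase 1: N(17) = 285·e^(0.21×17) = 285·e^3.57 = 10122.2.
Phase 2 runs for 32 − 17 = 15 months at r = -0.12.
N(32) = 10122.2·e^(-0.12×15) = 10122.2·e^-1.8 = 1673.19.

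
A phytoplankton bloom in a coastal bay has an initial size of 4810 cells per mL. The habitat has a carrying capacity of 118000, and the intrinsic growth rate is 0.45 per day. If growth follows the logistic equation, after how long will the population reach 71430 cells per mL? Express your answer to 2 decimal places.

A = (K − N₀)/N₀ = (118000 − 4810)/4810 = 23.532.
Solve 118000/(1 + 23.532·e^(−0.45t)) = 71430: 1 + 23.532·e^(−0.45t) = 1.652, so e^(−0.45t) = 0.0277053.
−0.45·t = ln(0.0277053) = -3.5861, so t = 3.5861/0.45 = 7.9692.

7.97 days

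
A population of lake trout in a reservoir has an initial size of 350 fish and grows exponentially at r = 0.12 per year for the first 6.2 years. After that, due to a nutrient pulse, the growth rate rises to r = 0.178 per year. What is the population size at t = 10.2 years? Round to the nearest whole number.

Phase 1: N(6.2) = 350·e^(0.12×6.2) = 350·e^0.744 = 736.518.
Phase 2 runs for 10.2 − 6.2 = 4 years at r = 0.178.
N(10.2) = 736.518·e^(0.178×4) = 736.518·e^0.712 = 1501.07.

1501 fish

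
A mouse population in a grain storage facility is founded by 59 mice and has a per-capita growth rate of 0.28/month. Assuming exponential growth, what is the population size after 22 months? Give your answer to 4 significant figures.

27930 mice

N(t) = N₀·e^(rt) = 59 × e^(0.28×22) = 59 × e^6.16.
e^6.16 ≈ 473.43, so N ≈ 59 × 473.43 = 27932.3.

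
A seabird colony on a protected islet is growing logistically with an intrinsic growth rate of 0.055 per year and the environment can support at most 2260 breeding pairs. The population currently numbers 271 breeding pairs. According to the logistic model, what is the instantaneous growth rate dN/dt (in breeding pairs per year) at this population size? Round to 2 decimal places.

13.12 breeding pairs per year

dN/dt = rN(1 − N/K) = 0.055 × 271 × (1 − 271/2260).
1 − 271/2260 = 0.88009; dN/dt = 0.055 × 271 × 0.88009 = 13.118.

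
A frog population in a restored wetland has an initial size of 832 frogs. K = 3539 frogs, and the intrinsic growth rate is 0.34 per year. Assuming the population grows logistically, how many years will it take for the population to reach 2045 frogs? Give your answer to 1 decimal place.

4.4 years

A = (K − N₀)/N₀ = (3539 − 832)/832 = 3.2536.
Solve 3539/(1 + 3.2536·e^(−0.34t)) = 2045: 1 + 3.2536·e^(−0.34t) = 1.7306, so e^(−0.34t) = 0.224539.
−0.34·t = ln(0.224539) = -1.4937, so t = 1.4937/0.34 = 4.3932.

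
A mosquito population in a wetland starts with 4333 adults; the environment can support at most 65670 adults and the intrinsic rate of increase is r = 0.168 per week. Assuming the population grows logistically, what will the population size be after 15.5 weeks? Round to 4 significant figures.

32080 adults

A = (K − N₀)/N₀ = (65670 − 4333)/4333 = 14.156.
N(t) = K/(1 + A·e^(−rt)) = 65670/(1 + 14.156×e^(−0.168×15.5)).
e^(−2.604) = 0.073977; denominator = 1 + 14.156×0.073977 = 2.0472.
N = 65670/2.0472 = 32077.9.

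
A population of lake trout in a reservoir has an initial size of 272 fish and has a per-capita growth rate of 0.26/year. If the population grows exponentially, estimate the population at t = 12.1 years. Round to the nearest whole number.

N(t) = N₀·e^(rt) = 272 × e^(0.26×12.1) = 272 × e^3.146.
e^3.146 ≈ 23.243, so N ≈ 272 × 23.243 = 6322.07.

6322 fish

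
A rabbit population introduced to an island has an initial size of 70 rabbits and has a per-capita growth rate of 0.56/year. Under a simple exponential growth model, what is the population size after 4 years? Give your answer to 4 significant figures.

657.5 rabbits

N(t) = N₀·e^(rt) = 70 × e^(0.56×4) = 70 × e^2.24.
e^2.24 ≈ 9.3933, so N ≈ 70 × 9.3933 = 657.533.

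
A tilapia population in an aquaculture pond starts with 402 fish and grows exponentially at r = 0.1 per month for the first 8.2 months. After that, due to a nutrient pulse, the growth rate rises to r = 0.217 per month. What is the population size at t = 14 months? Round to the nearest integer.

Phase 1: N(8.2) = 402·e^(0.1×8.2) = 402·e^0.82 = 912.741.
Phase 2 runs for 14 − 8.2 = 5.8 months at r = 0.217.
N(14) = 912.741·e^(0.217×5.8) = 912.741·e^1.259 = 3213.29.

3213 fish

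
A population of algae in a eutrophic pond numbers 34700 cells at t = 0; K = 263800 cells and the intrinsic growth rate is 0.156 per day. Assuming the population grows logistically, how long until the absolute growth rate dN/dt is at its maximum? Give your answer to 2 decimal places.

12.10 days

Logistic growth is fastest at N = K/2 = 131900.
A = (K − N₀)/N₀ = 6.6023. Set K/(1 + A·e^(−rt)) = K/2 → A·e^(−rt) = 1.
e^(−0.156t) = 1/6.6023 = 0.151462, so t = ln(6.6023)/0.156 = 1.8874/0.156 = 12.099.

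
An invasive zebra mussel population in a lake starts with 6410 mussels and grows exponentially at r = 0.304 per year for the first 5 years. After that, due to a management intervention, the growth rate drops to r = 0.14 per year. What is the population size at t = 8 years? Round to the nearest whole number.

44606 mussels

Phase 1: N(5) = 6410·e^(0.304×5) = 6410·e^1.52 = 29308.
Phase 2 runs for 8 − 5 = 3 years at r = 0.14.
N(8) = 29308·e^(0.14×3) = 29308·e^0.42 = 44605.6.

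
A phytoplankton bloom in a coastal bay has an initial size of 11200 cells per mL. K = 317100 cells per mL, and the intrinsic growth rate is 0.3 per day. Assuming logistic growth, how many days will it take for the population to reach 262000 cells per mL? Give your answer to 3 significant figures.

16.2 days

A = (K − N₀)/N₀ = (317100 − 11200)/11200 = 27.312.
Solve 317100/(1 + 27.312·e^(−0.3t)) = 262000: 1 + 27.312·e^(−0.3t) = 1.2103, so e^(−0.3t) = 0.00769997.
−0.3·t = ln(0.00769997) = -4.8665, so t = 4.8665/0.3 = 16.222.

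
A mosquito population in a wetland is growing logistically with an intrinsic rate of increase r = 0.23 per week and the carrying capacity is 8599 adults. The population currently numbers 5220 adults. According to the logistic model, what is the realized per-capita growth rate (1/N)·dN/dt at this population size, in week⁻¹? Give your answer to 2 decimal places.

0.09 per week

(1/N)·dN/dt = r(1 − N/K) = 0.23 × (1 − 5220/8599).
= 0.23 × 0.39295 = 0.090379.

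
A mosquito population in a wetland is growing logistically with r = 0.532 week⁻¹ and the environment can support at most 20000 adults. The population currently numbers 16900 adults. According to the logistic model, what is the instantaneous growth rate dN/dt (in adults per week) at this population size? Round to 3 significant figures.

dN/dt = rN(1 − N/K) = 0.532 × 16900 × (1 − 16900/20000).
1 − 16900/20000 = 0.155; dN/dt = 0.532 × 16900 × 0.155 = 1393.6.

1390 adults per week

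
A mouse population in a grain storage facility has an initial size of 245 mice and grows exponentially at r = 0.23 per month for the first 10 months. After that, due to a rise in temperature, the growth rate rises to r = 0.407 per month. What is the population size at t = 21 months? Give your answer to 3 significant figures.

215000 mice

Phase 1: N(10) = 245·e^(0.23×10) = 245·e^2.3 = 2443.67.
Phase 2 runs for 21 − 10 = 11 months at r = 0.407.
N(21) = 2443.67·e^(0.407×11) = 2443.67·e^4.477 = 214971.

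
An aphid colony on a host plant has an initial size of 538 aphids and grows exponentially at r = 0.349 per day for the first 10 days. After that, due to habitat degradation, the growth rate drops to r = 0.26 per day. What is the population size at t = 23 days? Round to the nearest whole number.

518066 aphids

Phase 1: N(10) = 538·e^(0.349×10) = 538·e^3.49 = 17638.8.
Phase 2 runs for 23 − 10 = 13 days at r = 0.26.
N(23) = 17638.8·e^(0.26×13) = 17638.8·e^3.38 = 518066.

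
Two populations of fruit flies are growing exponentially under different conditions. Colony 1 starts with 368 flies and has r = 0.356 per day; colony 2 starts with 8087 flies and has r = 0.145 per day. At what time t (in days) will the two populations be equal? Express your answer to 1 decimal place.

14.6 days

Set 368·e^(0.356t) = 8087·e^(0.145t).
e^((0.356 − 0.145)t) = 8087/368 → e^(0.211·t) = 21.976.
0.211·t = ln(21.976) = 3.0899, so t = 3.0899/0.211 = 14.644.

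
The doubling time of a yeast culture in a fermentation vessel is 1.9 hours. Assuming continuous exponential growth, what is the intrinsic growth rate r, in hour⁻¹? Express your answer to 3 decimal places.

0.365 per hour

r = ln(2)/t_d = 0.6931/1.9 = 0.36481.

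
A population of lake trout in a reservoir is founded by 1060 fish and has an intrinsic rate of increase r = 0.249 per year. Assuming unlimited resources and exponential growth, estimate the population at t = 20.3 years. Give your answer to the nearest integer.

166163 fish

N(t) = N₀·e^(rt) = 1060 × e^(0.249×20.3) = 1060 × e^5.055.
e^5.055 ≈ 156.76, so N ≈ 1060 × 156.76 = 166163.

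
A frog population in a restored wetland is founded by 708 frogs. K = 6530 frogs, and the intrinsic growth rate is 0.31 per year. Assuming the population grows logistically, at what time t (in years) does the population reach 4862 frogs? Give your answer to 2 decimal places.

10.25 years

A = (K − N₀)/N₀ = (6530 − 708)/708 = 8.2232.
Solve 6530/(1 + 8.2232·e^(−0.31t)) = 4862: 1 + 8.2232·e^(−0.31t) = 1.3431, so e^(−0.31t) = 0.0417198.
−0.31·t = ln(0.0417198) = -3.1768, so t = 3.1768/0.31 = 10.248.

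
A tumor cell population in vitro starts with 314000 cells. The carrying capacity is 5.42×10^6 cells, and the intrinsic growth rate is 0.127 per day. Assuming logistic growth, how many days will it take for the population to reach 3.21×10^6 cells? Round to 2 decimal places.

A = (K − N₀)/N₀ = (5.42×10^6 − 314000)/314000 = 16.261.
Solve 5.42×10^6/(1 + 16.261·e^(−0.127t)) = 3.21×10^6: 1 + 16.261·e^(−0.127t) = 1.6885, so e^(−0.127t) = 0.0423386.
−0.127·t = ln(0.0423386) = -3.1621, so t = 3.1621/0.127 = 24.898.

24.90 days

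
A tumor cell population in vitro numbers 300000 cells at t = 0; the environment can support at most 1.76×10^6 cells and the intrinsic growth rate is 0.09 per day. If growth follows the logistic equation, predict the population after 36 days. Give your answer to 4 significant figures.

1478000 cells

A = (K − N₀)/N₀ = (1.76×10^6 − 300000)/300000 = 4.8667.
N(t) = K/(1 + A·e^(−rt)) = 1.76×10^6/(1 + 4.8667×e^(−0.09×36)).
e^(−3.24) = 0.039164; denominator = 1 + 4.8667×0.039164 = 1.1906.
N = 1.76×10^6/1.1906 = 1.478249×10^6.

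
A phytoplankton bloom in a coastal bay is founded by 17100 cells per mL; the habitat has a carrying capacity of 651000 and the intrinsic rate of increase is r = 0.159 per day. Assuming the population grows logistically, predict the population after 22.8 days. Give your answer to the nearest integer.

A = (K − N₀)/N₀ = (651000 − 17100)/17100 = 37.07.
N(t) = K/(1 + A·e^(−rt)) = 651000/(1 + 37.07×e^(−0.159×22.8)).
e^(−3.625) = 0.026644; denominator = 1 + 37.07×0.026644 = 1.9877.
N = 651000/1.9877 = 327516.

327516 cells per mL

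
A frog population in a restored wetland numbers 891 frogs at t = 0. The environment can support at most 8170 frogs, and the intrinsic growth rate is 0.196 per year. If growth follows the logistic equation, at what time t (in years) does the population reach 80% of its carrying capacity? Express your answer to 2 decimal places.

17.79 years

A = (K − N₀)/N₀ = (8170 − 891)/891 = 8.1695.
Solve 8170/(1 + 8.1695·e^(−0.196t)) = 6536: 1 + 8.1695·e^(−0.196t) = 1.25, so e^(−0.196t) = 0.0306017.
−0.196·t = ln(0.0306017) = -3.4867, so t = 3.4867/0.196 = 17.789.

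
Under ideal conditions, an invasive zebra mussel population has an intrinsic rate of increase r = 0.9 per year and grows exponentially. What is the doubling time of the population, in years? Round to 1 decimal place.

0.8 years

Doubling time t_d = ln(2)/r = 0.6931/0.9 = 0.77016.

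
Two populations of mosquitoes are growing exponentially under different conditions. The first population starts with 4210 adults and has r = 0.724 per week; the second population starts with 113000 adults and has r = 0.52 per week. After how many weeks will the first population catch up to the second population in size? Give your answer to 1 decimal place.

Set 4210·e^(0.724t) = 113000·e^(0.52t).
e^((0.724 − 0.52)t) = 113000/4210 → e^(0.204·t) = 26.841.
0.204·t = ln(26.841) = 3.2899, so t = 3.2899/0.204 = 16.127.

16.1 weeks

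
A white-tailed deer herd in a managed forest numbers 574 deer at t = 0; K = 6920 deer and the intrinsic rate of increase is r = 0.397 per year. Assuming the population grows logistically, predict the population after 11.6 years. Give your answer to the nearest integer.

A = (K − N₀)/N₀ = (6920 − 574)/574 = 11.056.
N(t) = K/(1 + A·e^(−rt)) = 6920/(1 + 11.056×e^(−0.397×11.6)).
e^(−4.605) = 0.0099997; denominator = 1 + 11.056×0.0099997 = 1.1106.
N = 6920/1.1106 = 6231.12.

6231 deer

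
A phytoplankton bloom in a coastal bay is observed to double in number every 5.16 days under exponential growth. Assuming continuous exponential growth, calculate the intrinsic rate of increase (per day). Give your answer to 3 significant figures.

0.134 per day

r = ln(2)/t_d = 0.6931/5.16 = 0.13433.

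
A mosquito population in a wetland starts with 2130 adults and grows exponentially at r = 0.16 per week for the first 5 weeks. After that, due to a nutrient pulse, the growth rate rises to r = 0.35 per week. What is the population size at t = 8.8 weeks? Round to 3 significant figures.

Phase 1: N(5) = 2130·e^(0.16×5) = 2130·e^0.8 = 4740.4.
Phase 2 runs for 8.8 − 5 = 3.8 weeks at r = 0.35.
N(8.8) = 4740.4·e^(0.35×3.8) = 4740.4·e^1.33 = 17923.7.

17900 adults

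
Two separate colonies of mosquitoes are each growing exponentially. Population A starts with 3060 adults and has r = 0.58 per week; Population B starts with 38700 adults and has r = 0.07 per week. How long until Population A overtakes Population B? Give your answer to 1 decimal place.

Set 3060·e^(0.58t) = 38700·e^(0.07t).
e^((0.58 − 0.07)t) = 38700/3060 → e^(0.51·t) = 12.647.
0.51·t = ln(12.647) = 2.5374, so t = 2.5374/0.51 = 4.9753.

5.0 weeks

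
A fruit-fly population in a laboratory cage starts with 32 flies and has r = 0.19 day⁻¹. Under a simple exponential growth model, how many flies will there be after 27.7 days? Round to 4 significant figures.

N(t) = N₀·e^(rt) = 32 × e^(0.19×27.7) = 32 × e^5.263.
e^5.263 ≈ 193.06, so N ≈ 32 × 193.06 = 6177.91.

6178 flies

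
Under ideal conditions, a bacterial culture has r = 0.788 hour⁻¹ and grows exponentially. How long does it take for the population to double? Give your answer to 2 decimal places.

0.88 hours

Doubling time t_d = ln(2)/r = 0.6931/0.788 = 0.87963.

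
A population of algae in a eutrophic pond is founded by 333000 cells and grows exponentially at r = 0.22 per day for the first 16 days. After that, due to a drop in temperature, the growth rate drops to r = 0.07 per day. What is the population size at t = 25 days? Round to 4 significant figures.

Phase 1: N(16) = 333000·e^(0.22×16) = 333000·e^3.52 = 1.125021×10^7.
Phase 2 runs for 25 − 16 = 9 days at r = 0.07.
N(25) = 1.125021×10^7·e^(0.07×9) = 1.125021×10^7·e^0.63 = 2.112352×10^7.

21120000 cells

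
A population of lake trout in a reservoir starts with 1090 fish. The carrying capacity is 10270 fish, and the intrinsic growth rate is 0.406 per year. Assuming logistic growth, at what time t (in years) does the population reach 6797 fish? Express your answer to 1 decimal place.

A = (K − N₀)/N₀ = (10270 − 1090)/1090 = 8.422.
Solve 10270/(1 + 8.422·e^(−0.406t)) = 6797: 1 + 8.422·e^(−0.406t) = 1.511, so e^(−0.406t) = 0.0606696.
−0.406·t = ln(0.0606696) = -2.8023, so t = 2.8023/0.406 = 6.9022.

6.9 years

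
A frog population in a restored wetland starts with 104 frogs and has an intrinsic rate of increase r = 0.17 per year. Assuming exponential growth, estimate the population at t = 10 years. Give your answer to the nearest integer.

569 frogs

N(t) = N₀·e^(rt) = 104 × e^(0.17×10) = 104 × e^1.7.
e^1.7 ≈ 5.4739, so N ≈ 104 × 5.4739 = 569.291.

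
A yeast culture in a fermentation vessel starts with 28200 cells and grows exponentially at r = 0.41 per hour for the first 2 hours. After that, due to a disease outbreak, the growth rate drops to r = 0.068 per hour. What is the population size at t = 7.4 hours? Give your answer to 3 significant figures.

92400 cells

Phase 1: N(2) = 28200·e^(0.41×2) = 28200·e^0.82 = 64028.1.
Phase 2 runs for 7.4 − 2 = 5.4 hours at r = 0.068.
N(7.4) = 64028.1·e^(0.068×5.4) = 64028.1·e^0.3672 = 92436.5.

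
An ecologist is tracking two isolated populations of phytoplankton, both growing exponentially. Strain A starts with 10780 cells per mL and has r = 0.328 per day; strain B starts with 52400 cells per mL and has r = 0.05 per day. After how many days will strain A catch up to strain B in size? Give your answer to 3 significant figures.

5.69 days

Set 10780·e^(0.328t) = 52400·e^(0.05t).
e^((0.328 − 0.05)t) = 52400/10780 → e^(0.278·t) = 4.8609.
0.278·t = ln(4.8609) = 1.5812, so t = 1.5812/0.278 = 5.6878.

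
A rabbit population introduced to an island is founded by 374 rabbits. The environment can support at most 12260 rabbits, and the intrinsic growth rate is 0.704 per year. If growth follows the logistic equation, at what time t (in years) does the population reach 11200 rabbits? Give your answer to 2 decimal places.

A = (K − N₀)/N₀ = (12260 − 374)/374 = 31.781.
Solve 12260/(1 + 31.781·e^(−0.704t)) = 11200: 1 + 31.781·e^(−0.704t) = 1.0946, so e^(−0.704t) = 0.00297799.
−0.704·t = ln(0.00297799) = -5.8165, so t = 5.8165/0.704 = 8.2621.

8.26 years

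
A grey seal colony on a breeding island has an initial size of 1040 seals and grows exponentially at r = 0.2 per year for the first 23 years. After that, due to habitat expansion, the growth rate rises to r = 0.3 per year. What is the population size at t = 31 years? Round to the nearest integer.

Phase 1: N(23) = 1040·e^(0.2×23) = 1040·e^4.6 = 103464.
Phase 2 runs for 31 − 23 = 8 years at r = 0.3.
N(31) = 103464·e^(0.3×8) = 103464·e^2.4 = 1.140498×10^6.

1140498 seals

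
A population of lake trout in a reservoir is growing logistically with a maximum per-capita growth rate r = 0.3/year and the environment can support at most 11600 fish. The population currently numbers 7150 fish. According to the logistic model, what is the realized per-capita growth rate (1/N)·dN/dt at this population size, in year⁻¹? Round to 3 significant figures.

0.115 per year

(1/N)·dN/dt = r(1 − N/K) = 0.3 × (1 − 7150/11600).
= 0.3 × 0.38362 = 0.11509.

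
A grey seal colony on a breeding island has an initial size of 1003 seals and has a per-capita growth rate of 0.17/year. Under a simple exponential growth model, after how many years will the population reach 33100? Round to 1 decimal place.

20.6 years

Set N₀·e^(rt) = 33100: e^(0.17·t) = 33100/1003 = 33.001.
0.17·t = ln(33.001) = 3.4965, so t = 3.4965/0.17 = 20.568.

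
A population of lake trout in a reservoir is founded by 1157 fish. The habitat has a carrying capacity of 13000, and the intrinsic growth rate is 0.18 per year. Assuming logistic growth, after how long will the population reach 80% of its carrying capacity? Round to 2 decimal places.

20.62 years

A = (K − N₀)/N₀ = (13000 − 1157)/1157 = 10.236.
Solve 13000/(1 + 10.236·e^(−0.18t)) = 10400: 1 + 10.236·e^(−0.18t) = 1.25, so e^(−0.18t) = 0.0244237.
−0.18·t = ln(0.0244237) = -3.7122, so t = 3.7122/0.18 = 20.623.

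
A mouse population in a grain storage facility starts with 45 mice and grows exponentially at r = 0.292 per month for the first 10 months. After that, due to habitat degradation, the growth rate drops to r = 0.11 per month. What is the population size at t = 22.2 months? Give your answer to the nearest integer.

3193 mice

Phase 1: N(10) = 45·e^(0.292×10) = 45·e^2.92 = 834.358.
Phase 2 runs for 22.2 − 10 = 12.2 months at r = 0.11.
N(22.2) = 834.358·e^(0.11×12.2) = 834.358·e^1.342 = 3192.83.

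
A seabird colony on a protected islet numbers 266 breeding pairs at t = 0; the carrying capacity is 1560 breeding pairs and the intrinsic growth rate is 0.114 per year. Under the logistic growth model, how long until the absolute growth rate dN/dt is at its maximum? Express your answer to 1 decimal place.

Logistic growth is fastest at N = K/2 = 780.
A = (K − N₀)/N₀ = 4.8647. Set K/(1 + A·e^(−rt)) = K/2 → A·e^(−rt) = 1.
e^(−0.114t) = 1/4.8647 = 0.205564, so t = ln(4.8647)/0.114 = 1.582/0.114 = 13.877.

13.9 years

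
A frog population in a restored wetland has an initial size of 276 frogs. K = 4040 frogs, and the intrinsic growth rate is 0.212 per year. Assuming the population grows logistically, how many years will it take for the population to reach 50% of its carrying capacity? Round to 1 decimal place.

12.3 years

A = (K − N₀)/N₀ = (4040 − 276)/276 = 13.638.
Solve 4040/(1 + 13.638·e^(−0.212t)) = 2020: 1 + 13.638·e^(−0.212t) = 2, so e^(−0.212t) = 0.0733262.
−0.212·t = ln(0.0733262) = -2.6128, so t = 2.6128/0.212 = 12.325.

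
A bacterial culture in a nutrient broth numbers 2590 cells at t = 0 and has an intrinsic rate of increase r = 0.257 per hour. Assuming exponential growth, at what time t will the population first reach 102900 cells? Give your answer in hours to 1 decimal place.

Set N₀·e^(rt) = 102900: e^(0.257·t) = 102900/2590 = 39.73.
0.257·t = ln(39.73) = 3.6821, so t = 3.6821/0.257 = 14.327.

14.3 hours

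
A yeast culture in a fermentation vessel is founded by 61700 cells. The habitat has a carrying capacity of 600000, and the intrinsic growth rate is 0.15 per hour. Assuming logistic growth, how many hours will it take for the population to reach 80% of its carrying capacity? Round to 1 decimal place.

A = (K − N₀)/N₀ = (600000 − 61700)/61700 = 8.7245.
Solve 600000/(1 + 8.7245·e^(−0.15t)) = 480000: 1 + 8.7245·e^(−0.15t) = 1.25, so e^(−0.15t) = 0.028655.
−0.15·t = ln(0.028655) = -3.5524, so t = 3.5524/0.15 = 23.683.

23.7 hours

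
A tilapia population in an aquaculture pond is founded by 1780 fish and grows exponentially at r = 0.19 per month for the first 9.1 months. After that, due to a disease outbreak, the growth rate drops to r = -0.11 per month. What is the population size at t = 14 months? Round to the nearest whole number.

Phase 1: N(9.1) = 1780·e^(0.19×9.1) = 1780·e^1.729 = 10030.3.
Phase 2 runs for 14 − 9.1 = 4.9 months at r = -0.11.
N(14) = 10030.3·e^(-0.11×4.9) = 10030.3·e^-0.539 = 5851.

5851 fish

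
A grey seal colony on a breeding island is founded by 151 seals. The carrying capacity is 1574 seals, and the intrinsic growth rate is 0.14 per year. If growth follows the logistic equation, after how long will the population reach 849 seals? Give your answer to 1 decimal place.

17.2 years

A = (K − N₀)/N₀ = (1574 − 151)/151 = 9.4238.
Solve 1574/(1 + 9.4238·e^(−0.14t)) = 849: 1 + 9.4238·e^(−0.14t) = 1.8539, so e^(−0.14t) = 0.0906155.
−0.14·t = ln(0.0906155) = -2.4011, so t = 2.4011/0.14 = 17.151.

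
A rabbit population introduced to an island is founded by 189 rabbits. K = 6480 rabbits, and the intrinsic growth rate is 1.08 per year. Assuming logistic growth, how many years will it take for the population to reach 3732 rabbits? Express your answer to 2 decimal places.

3.53 years

A = (K − N₀)/N₀ = (6480 − 189)/189 = 33.286.
Solve 6480/(1 + 33.286·e^(−1.08t)) = 3732: 1 + 33.286·e^(−1.08t) = 1.7363, so e^(−1.08t) = 0.0221216.
−1.08·t = ln(0.0221216) = -3.8112, so t = 3.8112/1.08 = 3.5289.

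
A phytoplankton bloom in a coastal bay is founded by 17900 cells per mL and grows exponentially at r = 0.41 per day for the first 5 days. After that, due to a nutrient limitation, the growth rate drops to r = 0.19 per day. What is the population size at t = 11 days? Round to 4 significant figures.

Phase 1: N(5) = 17900·e^(0.41×5) = 17900·e^2.05 = 139045.
Phase 2 runs for 11 − 5 = 6 days at r = 0.19.
N(11) = 139045·e^(0.19×6) = 139045·e^1.14 = 434763.

434800 cells per mL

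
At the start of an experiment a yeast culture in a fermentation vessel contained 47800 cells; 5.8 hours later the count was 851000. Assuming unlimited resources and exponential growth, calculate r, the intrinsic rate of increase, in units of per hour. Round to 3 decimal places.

0.496 per hour

From N(t) = N₀·e^(rt): e^(r·5.8) = 851000/47800 = 17.803.
r·5.8 = ln(17.803) = 2.8794, so r = 2.8794/5.8 = 0.49645.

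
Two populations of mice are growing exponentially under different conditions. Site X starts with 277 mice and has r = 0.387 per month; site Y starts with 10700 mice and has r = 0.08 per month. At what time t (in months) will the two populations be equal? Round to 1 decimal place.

Set 277·e^(0.387t) = 10700·e^(0.08t).
e^((0.387 − 0.08)t) = 10700/277 → e^(0.307·t) = 38.628.
0.307·t = ln(38.628) = 3.654, so t = 3.654/0.307 = 11.902.

11.9 months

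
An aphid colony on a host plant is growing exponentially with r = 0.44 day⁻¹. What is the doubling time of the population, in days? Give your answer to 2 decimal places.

Doubling time t_d = ln(2)/r = 0.6931/0.44 = 1.5753.

1.58 days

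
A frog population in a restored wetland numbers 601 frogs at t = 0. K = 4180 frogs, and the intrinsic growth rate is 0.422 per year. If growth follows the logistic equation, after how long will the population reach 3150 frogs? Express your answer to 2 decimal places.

6.88 years

A = (K − N₀)/N₀ = (4180 − 601)/601 = 5.9551.
Solve 4180/(1 + 5.9551·e^(−0.422t)) = 3150: 1 + 5.9551·e^(−0.422t) = 1.327, so e^(−0.422t) = 0.0549085.
−0.422·t = ln(0.0549085) = -2.9021, so t = 2.9021/0.422 = 6.877.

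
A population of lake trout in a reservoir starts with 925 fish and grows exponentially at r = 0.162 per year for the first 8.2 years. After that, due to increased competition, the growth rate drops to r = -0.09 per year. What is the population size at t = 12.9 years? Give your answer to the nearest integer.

Phase 1: N(8.2) = 925·e^(0.162×8.2) = 925·e^1.328 = 3491.87.
Phase 2 runs for 12.9 − 8.2 = 4.7 years at r = -0.09.
N(12.9) = 3491.87·e^(-0.09×4.7) = 3491.87·e^-0.423 = 2287.45.

2287 fish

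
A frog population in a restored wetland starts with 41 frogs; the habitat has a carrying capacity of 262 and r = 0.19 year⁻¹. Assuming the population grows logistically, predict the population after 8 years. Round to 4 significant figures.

120.2 frogs

A = (K − N₀)/N₀ = (262 − 41)/41 = 5.3902.
N(t) = K/(1 + A·e^(−rt)) = 262/(1 + 5.3902×e^(−0.19×8)).
e^(−1.52) = 0.21871; denominator = 1 + 5.3902×0.21871 = 2.1789.
N = 262/2.1789 = 120.244.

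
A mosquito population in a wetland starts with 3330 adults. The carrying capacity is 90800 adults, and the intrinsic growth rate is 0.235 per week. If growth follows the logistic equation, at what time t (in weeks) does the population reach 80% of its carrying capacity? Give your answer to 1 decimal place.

19.8 weeks

A = (K − N₀)/N₀ = (90800 − 3330)/3330 = 26.267.
Solve 90800/(1 + 26.267·e^(−0.235t)) = 72640: 1 + 26.267·e^(−0.235t) = 1.25, so e^(−0.235t) = 0.00951755.
−0.235·t = ln(0.00951755) = -4.6546, so t = 4.6546/0.235 = 19.807.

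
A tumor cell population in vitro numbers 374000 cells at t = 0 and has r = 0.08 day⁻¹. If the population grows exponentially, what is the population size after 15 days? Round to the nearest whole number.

1241724 cells

N(t) = N₀·e^(rt) = 374000 × e^(0.08×15) = 374000 × e^1.2.
e^1.2 ≈ 3.3201, so N ≈ 374000 × 3.3201 = 1.241724×10^6.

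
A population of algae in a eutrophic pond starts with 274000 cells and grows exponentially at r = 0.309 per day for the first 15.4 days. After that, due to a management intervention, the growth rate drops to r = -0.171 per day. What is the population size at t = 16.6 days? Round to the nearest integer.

Phase 1: N(15.4) = 274000·e^(0.309×15.4) = 274000·e^4.759 = 3.194363×10^7.
Phase 2 runs for 16.6 − 15.4 = 1.2 days at r = -0.171.
N(16.6) = 3.194363×10^7·e^(-0.171×1.2) = 3.194363×10^7·e^-0.2052 = 2.601759×10^7.

26017589 cells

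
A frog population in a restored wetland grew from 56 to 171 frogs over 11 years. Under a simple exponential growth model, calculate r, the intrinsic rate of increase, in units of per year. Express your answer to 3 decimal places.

0.101 per year

From N(t) = N₀·e^(rt): e^(r·11) = 171/56 = 3.0536.
r·11 = ln(3.0536) = 1.1163, so r = 1.1163/11 = 0.10148.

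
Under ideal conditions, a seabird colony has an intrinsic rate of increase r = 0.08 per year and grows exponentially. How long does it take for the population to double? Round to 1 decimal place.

Doubling time t_d = ln(2)/r = 0.6931/0.08 = 8.6643.

8.7 years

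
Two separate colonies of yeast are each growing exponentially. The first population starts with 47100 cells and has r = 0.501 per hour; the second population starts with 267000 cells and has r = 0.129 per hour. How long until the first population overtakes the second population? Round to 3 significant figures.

4.66 hours

Set 47100·e^(0.501t) = 267000·e^(0.129t).
e^((0.501 − 0.129)t) = 267000/47100 → e^(0.372·t) = 5.6688.
0.372·t = ln(5.6688) = 1.735, so t = 1.735/0.372 = 4.6639.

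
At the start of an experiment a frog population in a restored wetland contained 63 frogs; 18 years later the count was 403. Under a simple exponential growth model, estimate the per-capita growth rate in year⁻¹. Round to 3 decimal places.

From N(t) = N₀·e^(rt): e^(r·18) = 403/63 = 6.3968.
r·18 = ln(6.3968) = 1.8558, so r = 1.8558/18 = 0.1031.

0.103 per year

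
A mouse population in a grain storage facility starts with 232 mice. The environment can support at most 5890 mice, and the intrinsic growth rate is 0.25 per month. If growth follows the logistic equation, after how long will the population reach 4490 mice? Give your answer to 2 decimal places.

17.44 months

A = (K − N₀)/N₀ = (5890 − 232)/232 = 24.388.
Solve 5890/(1 + 24.388·e^(−0.25t)) = 4490: 1 + 24.388·e^(−0.25t) = 1.3118, so e^(−0.25t) = 0.0127852.
−0.25·t = ln(0.0127852) = -4.3595, so t = 4.3595/0.25 = 17.438.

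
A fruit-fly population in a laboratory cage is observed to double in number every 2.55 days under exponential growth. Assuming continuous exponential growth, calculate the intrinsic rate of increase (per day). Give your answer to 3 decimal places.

0.272 per day

r = ln(2)/t_d = 0.6931/2.55 = 0.27182.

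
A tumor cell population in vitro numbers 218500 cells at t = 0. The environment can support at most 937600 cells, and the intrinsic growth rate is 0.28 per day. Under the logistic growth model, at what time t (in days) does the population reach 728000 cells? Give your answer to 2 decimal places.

A = (K − N₀)/N₀ = (937600 − 218500)/218500 = 3.2911.
Solve 937600/(1 + 3.2911·e^(−0.28t)) = 728000: 1 + 3.2911·e^(−0.28t) = 1.2879, so e^(−0.28t) = 0.0874827.
−0.28·t = ln(0.0874827) = -2.4363, so t = 2.4363/0.28 = 8.7011.

8.70 days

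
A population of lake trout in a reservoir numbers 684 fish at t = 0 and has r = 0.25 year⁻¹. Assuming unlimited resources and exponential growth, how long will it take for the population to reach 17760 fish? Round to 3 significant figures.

13.0 years

Set N₀·e^(rt) = 17760: e^(0.25·t) = 17760/684 = 25.965.
0.25·t = ln(25.965) = 3.2567, so t = 3.2567/0.25 = 13.027.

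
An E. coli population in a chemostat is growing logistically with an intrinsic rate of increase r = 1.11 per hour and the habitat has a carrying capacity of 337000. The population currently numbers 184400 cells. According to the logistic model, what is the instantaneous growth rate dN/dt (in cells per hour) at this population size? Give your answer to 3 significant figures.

dN/dt = rN(1 − N/K) = 1.11 × 184400 × (1 − 184400/337000).
1 − 184400/337000 = 0.45282; dN/dt = 1.11 × 184400 × 0.45282 = 92685.

92700 cells per hour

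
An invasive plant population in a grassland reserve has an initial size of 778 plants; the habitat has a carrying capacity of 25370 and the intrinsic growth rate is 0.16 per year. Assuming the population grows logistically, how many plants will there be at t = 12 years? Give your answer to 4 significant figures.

4503 plants

A = (K − N₀)/N₀ = (25370 − 778)/778 = 31.609.
N(t) = K/(1 + A·e^(−rt)) = 25370/(1 + 31.609×e^(−0.16×12)).
e^(−1.92) = 0.14661; denominator = 1 + 31.609×0.14661 = 5.6341.
N = 25370/5.6341 = 4502.91.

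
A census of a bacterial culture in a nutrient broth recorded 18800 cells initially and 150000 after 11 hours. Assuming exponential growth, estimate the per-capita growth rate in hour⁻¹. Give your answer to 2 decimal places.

0.19 per hour

From N(t) = N₀·e^(rt): e^(r·11) = 150000/18800 = 7.9787.
r·11 = ln(7.9787) = 2.0768, so r = 2.0768/11 = 0.1888.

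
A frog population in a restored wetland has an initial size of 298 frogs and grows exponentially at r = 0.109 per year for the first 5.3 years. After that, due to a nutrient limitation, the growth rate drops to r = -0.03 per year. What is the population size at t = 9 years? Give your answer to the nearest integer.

Phase 1: N(5.3) = 298·e^(0.109×5.3) = 298·e^0.5777 = 531.017.
Phase 2 runs for 9 − 5.3 = 3.7 years at r = -0.03.
N(9) = 531.017·e^(-0.03×3.7) = 531.017·e^-0.111 = 475.227.

475 frogs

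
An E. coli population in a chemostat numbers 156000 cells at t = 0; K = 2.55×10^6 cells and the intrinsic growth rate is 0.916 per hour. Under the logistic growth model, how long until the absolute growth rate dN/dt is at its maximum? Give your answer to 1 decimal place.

3.0 hours

Logistic growth is fastest at N = K/2 = 1.275×10^6.
A = (K − N₀)/N₀ = 15.346. Set K/(1 + A·e^(−rt)) = K/2 → A·e^(−rt) = 1.
e^(−0.916t) = 1/15.346 = 0.0651629, so t = ln(15.346)/0.916 = 2.7309/0.916 = 2.9813.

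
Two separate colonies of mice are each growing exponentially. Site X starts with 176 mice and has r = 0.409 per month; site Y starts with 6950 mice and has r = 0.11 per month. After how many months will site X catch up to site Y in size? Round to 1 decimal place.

12.3 months

Set 176·e^(0.409t) = 6950·e^(0.11t).
e^((0.409 − 0.11)t) = 6950/176 → e^(0.299·t) = 39.489.
0.299·t = ln(39.489) = 3.676, so t = 3.676/0.299 = 12.294.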